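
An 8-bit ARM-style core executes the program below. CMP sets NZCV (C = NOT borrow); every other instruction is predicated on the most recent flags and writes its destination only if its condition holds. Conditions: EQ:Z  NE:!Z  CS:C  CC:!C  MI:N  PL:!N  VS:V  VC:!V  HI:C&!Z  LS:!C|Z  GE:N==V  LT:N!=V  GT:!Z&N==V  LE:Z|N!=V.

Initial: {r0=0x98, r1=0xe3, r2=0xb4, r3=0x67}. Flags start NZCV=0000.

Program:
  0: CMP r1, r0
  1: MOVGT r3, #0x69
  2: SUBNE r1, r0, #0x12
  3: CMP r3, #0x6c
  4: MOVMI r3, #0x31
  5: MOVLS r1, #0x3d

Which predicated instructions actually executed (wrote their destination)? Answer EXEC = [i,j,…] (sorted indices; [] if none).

EXEC = [1,2,4,5]

0: ✓ CMP  NZCV=0010
1: ✓ MOVGT  r3←0x69
2: ✓ SUBNE  r1←0x86
3: ✓ CMP  NZCV=1000
4: ✓ MOVMI  r3←0x31
5: ✓ MOVLS  r1←0x3d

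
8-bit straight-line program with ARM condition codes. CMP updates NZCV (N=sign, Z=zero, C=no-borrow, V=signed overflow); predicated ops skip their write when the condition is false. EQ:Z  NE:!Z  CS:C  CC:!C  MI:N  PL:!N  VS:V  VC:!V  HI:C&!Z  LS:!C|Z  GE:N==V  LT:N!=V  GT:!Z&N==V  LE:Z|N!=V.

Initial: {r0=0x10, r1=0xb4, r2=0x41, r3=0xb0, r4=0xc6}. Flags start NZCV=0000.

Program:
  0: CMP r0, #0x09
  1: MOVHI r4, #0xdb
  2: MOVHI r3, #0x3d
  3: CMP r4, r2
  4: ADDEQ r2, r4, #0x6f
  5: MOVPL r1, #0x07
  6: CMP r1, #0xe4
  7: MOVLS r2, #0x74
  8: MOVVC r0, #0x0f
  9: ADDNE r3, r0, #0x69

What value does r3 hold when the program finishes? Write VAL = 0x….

[0] flags=0010 → (cmp)
[1] flags=0010 HI?T → r4=0xdb
[2] flags=0010 HI?T → r3=0x3d
[3] flags=1010 → (cmp)
[4] flags=1010 EQ?F → skip
[5] flags=1010 PL?F → skip
[6] flags=1000 → (cmp)
[7] flags=1000 LS?T → r2=0x74
[8] flags=1000 VC?T → r0=0x0f
[9] flags=1000 NE?T → r3=0x78

VAL = 0x78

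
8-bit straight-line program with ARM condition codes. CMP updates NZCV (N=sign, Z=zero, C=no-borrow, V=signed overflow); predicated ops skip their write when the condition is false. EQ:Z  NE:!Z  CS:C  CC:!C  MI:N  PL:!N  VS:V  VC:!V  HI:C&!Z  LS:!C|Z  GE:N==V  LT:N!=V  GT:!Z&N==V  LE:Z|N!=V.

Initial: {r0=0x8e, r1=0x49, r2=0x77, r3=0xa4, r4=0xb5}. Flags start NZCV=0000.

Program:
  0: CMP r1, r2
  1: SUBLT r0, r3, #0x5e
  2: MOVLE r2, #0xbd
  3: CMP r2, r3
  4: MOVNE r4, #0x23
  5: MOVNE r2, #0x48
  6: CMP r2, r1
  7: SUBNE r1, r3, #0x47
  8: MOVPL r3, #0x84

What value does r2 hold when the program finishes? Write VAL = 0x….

[0] flags=1000 → (cmp)
[1] flags=1000 LT?T → r0=0x46
[2] flags=1000 LE?T → r2=0xbd
[3] flags=0010 → (cmp)
[4] flags=0010 NE?T → r4=0x23
[5] flags=0010 NE?T → r2=0x48
[6] flags=1000 → (cmp)
[7] flags=1000 NE?T → r1=0x5d
[8] flags=1000 PL?F → skip

VAL = 0x48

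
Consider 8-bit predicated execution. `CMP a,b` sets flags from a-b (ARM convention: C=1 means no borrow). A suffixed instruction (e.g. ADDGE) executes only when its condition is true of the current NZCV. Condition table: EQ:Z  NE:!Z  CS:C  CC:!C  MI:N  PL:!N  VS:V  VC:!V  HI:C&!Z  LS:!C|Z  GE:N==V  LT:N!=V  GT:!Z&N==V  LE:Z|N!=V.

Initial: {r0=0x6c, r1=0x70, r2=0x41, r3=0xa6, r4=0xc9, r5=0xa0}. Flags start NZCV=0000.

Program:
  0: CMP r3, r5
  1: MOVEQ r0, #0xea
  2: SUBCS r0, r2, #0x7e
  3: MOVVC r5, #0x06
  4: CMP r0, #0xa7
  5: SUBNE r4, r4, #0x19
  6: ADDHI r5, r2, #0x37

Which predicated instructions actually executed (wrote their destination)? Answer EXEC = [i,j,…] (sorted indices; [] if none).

EXEC = [2,3,5,6]

[0] flags=0010 → (cmp)
[1] flags=0010 EQ?F → skip
[2] flags=0010 CS?T → r0=0xc3
[3] flags=0010 VC?T → r5=0x06
[4] flags=0010 → (cmp)
[5] flags=0010 NE?T → r4=0xb0
[6] flags=0010 HI?T → r5=0x78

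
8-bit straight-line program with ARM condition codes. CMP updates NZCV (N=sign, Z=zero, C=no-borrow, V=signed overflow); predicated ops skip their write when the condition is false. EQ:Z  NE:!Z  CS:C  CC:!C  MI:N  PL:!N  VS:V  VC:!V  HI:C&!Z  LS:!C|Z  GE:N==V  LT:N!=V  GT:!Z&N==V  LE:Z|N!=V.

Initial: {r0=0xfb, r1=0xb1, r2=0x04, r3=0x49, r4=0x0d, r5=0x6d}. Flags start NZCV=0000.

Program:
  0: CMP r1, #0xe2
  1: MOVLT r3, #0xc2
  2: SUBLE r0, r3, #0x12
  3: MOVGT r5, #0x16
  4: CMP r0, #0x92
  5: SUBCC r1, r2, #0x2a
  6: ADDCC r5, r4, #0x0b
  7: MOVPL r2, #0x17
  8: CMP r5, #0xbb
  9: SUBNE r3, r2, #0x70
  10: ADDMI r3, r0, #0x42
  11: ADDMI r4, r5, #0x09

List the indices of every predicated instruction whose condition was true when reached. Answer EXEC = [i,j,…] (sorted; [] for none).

[0] flags=1000 → (cmp)
[1] flags=1000 LT?T → r3=0xc2
[2] flags=1000 LE?T → r0=0xb0
[3] flags=1000 GT?F → skip
[4] flags=0010 → (cmp)
[5] flags=0010 CC?F → skip
[6] flags=0010 CC?F → skip
[7] flags=0010 PL?T → r2=0x17
[8] flags=1001 → (cmp)
[9] flags=1001 NE?T → r3=0xa7
[10] flags=1001 MI?T → r3=0xf2
[11] flags=1001 MI?T → r4=0x76

EXEC = [1,2,7,9,10,11]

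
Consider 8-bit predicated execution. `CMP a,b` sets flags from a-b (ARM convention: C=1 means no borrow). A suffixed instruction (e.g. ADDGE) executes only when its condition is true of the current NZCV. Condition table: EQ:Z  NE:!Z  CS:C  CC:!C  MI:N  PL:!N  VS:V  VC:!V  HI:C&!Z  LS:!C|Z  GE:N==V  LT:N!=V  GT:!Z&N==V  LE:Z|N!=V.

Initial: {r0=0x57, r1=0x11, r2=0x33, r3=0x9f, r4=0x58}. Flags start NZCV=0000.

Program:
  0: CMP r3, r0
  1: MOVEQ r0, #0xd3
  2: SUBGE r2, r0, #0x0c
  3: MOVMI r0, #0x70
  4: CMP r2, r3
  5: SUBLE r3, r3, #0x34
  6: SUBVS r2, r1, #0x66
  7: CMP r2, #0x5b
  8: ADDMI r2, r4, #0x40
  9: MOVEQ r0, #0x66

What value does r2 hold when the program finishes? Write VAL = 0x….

VAL = 0xab

[0] flags=0011 → (cmp)
[1] flags=0011 EQ?F → skip
[2] flags=0011 GE?F → skip
[3] flags=0011 MI?F → skip
[4] flags=1001 → (cmp)
[5] flags=1001 LE?F → skip
[6] flags=1001 VS?T → r2=0xab
[7] flags=0011 → (cmp)
[8] flags=0011 MI?F → skip
[9] flags=0011 EQ?F → skip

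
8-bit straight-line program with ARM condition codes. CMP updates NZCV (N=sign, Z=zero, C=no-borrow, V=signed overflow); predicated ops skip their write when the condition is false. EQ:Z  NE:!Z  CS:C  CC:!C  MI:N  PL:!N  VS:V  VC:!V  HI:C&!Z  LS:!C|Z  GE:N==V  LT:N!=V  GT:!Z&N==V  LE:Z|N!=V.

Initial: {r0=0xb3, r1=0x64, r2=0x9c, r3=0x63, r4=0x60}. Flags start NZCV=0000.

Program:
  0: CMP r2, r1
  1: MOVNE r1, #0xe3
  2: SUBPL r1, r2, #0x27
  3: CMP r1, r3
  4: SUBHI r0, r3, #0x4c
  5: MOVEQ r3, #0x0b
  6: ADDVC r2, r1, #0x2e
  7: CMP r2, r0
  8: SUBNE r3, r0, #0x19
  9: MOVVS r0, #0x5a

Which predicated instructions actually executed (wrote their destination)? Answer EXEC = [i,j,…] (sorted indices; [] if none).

EXEC = [1,2,4,6,8]

0: ✓ CMP  NZCV=0011
1: ✓ MOVNE  r1←0xe3
2: ✓ SUBPL  r1←0x75
3: ✓ CMP  NZCV=0010
4: ✓ SUBHI  r0←0x17
5: · MOVEQ
6: ✓ ADDVC  r2←0xa3
7: ✓ CMP  NZCV=1010
8: ✓ SUBNE  r3←0xfe
9: · MOVVS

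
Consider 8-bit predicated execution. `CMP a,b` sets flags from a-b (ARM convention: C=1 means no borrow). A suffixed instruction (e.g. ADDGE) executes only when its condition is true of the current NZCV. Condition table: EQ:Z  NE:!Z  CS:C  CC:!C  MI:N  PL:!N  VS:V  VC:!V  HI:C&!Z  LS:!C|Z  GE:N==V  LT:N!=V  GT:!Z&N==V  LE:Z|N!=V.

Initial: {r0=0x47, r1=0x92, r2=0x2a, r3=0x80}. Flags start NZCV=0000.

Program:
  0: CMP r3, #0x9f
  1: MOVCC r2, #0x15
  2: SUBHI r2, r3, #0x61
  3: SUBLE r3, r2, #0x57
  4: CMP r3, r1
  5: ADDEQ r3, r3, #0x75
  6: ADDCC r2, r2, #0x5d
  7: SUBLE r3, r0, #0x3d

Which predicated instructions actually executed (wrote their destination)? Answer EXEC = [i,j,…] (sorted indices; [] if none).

EXEC = [1,3]

[0] flags=1000 → (cmp)
[1] flags=1000 CC?T → r2=0x15
[2] flags=1000 HI?F → skip
[3] flags=1000 LE?T → r3=0xbe
[4] flags=0010 → (cmp)
[5] flags=0010 EQ?F → skip
[6] flags=0010 CC?F → skip
[7] flags=0010 LE?F → skip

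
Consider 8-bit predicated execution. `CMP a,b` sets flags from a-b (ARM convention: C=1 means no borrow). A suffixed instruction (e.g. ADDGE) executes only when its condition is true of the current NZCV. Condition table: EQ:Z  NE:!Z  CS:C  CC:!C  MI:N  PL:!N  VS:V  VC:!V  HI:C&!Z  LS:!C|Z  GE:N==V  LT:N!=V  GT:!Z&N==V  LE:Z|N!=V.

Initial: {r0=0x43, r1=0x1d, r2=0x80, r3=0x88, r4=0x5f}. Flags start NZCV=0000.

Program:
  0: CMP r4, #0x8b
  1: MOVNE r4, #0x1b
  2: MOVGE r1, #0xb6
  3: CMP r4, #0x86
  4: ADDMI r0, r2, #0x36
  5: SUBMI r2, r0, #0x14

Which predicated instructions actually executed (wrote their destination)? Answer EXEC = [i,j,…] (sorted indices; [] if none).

0: ✓ CMP  NZCV=1001
1: ✓ MOVNE  r4←0x1b
2: ✓ MOVGE  r1←0xb6
3: ✓ CMP  NZCV=1001
4: ✓ ADDMI  r0←0xb6
5: ✓ SUBMI  r2←0xa2

EXEC = [1,2,4,5]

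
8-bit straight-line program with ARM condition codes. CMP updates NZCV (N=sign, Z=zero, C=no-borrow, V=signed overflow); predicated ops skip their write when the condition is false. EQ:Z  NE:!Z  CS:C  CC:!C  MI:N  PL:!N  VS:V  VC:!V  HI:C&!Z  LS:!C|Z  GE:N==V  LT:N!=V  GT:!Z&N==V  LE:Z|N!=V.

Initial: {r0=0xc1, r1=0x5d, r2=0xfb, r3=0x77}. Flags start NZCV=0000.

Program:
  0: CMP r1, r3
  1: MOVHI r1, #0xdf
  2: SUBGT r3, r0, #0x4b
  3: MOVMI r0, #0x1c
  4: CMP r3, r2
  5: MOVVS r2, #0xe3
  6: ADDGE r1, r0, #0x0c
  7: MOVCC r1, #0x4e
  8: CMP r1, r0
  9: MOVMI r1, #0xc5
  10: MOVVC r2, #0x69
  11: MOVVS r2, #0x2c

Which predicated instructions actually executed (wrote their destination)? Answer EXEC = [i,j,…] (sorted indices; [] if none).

EXEC = [3,6,7,10]

[0] flags=1000 → (cmp)
[1] flags=1000 HI?F → skip
[2] flags=1000 GT?F → skip
[3] flags=1000 MI?T → r0=0x1c
[4] flags=0000 → (cmp)
[5] flags=0000 VS?F → skip
[6] flags=0000 GE?T → r1=0x28
[7] flags=0000 CC?T → r1=0x4e
[8] flags=0010 → (cmp)
[9] flags=0010 MI?F → skip
[10] flags=0010 VC?T → r2=0x69
[11] flags=0010 VS?F → skip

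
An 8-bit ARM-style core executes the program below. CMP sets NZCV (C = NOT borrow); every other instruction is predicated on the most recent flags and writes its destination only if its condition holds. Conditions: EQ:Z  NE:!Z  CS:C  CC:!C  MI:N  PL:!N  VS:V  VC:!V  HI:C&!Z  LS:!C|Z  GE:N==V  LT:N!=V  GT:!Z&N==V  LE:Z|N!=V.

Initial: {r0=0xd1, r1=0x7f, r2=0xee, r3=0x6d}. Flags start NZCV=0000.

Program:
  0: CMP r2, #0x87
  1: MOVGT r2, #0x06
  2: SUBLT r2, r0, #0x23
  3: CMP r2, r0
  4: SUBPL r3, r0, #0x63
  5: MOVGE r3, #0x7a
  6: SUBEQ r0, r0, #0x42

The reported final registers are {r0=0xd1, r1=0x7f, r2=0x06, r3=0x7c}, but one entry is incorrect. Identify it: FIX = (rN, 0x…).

[0] flags=0010 → (cmp)
[1] flags=0010 GT?T → r2=0x06
[2] flags=0010 LT?F → skip
[3] flags=0000 → (cmp)
[4] flags=0000 PL?T → r3=0x6e
[5] flags=0000 GE?T → r3=0x7a
[6] flags=0000 EQ?F → skip

FIX = (r3, 0x7a)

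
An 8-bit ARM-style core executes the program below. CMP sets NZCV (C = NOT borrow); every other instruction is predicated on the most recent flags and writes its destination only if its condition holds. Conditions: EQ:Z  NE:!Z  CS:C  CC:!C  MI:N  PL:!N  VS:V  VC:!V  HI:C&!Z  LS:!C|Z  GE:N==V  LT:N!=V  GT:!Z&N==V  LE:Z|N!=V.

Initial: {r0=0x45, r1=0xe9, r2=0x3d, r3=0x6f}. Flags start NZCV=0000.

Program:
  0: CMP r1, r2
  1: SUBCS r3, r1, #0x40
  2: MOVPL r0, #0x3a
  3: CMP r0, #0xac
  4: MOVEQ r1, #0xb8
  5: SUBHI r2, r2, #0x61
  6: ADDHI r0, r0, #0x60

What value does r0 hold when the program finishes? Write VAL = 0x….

VAL = 0x45

0: ✓ CMP  NZCV=1010
1: ✓ SUBCS  r3←0xa9
2: · MOVPL
3: ✓ CMP  NZCV=1001
4: · MOVEQ
5: · SUBHI
6: · ADDHI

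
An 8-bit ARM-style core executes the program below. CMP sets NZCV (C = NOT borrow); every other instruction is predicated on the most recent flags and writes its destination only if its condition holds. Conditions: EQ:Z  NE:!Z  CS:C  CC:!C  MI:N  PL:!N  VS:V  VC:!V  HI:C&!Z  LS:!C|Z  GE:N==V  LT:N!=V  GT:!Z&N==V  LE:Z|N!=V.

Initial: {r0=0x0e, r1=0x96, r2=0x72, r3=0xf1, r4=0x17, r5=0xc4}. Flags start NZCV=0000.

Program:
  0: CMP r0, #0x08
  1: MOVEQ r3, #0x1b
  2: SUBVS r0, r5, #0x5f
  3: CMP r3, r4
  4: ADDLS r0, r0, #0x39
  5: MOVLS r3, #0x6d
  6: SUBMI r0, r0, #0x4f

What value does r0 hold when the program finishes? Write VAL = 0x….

0: ✓ CMP  NZCV=0010
1: · MOVEQ
2: · SUBVS
3: ✓ CMP  NZCV=1010
4: · ADDLS
5: · MOVLS
6: ✓ SUBMI  r0←0xbf

VAL = 0xbf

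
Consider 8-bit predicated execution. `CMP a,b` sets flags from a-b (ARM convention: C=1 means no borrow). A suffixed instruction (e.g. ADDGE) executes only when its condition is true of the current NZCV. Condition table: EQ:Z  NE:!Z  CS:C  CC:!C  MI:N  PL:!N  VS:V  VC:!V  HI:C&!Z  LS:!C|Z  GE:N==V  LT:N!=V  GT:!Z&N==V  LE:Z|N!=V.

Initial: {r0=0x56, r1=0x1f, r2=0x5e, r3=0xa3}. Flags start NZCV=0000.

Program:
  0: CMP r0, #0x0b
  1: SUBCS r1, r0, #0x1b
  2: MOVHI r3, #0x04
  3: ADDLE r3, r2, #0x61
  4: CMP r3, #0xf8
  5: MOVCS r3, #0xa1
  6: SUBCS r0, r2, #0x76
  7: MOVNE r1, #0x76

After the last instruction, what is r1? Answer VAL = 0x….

0: ✓ CMP  NZCV=0010
1: ✓ SUBCS  r1←0x3b
2: ✓ MOVHI  r3←0x04
3: · ADDLE
4: ✓ CMP  NZCV=0000
5: · MOVCS
6: · SUBCS
7: ✓ MOVNE  r1←0x76

VAL = 0x76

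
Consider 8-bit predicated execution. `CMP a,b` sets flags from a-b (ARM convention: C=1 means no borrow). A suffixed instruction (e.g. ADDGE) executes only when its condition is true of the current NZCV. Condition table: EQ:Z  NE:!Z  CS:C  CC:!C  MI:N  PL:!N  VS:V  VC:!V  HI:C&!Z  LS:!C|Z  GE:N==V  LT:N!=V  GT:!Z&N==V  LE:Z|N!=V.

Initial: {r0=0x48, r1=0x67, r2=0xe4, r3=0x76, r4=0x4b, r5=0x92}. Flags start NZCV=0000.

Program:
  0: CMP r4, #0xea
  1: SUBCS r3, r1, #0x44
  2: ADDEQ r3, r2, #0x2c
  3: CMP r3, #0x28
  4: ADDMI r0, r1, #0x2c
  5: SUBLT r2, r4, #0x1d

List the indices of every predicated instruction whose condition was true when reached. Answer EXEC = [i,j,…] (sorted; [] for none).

EXEC = []

0: ✓ CMP  NZCV=0000
1: · SUBCS
2: · ADDEQ
3: ✓ CMP  NZCV=0010
4: · ADDMI
5: · SUBLT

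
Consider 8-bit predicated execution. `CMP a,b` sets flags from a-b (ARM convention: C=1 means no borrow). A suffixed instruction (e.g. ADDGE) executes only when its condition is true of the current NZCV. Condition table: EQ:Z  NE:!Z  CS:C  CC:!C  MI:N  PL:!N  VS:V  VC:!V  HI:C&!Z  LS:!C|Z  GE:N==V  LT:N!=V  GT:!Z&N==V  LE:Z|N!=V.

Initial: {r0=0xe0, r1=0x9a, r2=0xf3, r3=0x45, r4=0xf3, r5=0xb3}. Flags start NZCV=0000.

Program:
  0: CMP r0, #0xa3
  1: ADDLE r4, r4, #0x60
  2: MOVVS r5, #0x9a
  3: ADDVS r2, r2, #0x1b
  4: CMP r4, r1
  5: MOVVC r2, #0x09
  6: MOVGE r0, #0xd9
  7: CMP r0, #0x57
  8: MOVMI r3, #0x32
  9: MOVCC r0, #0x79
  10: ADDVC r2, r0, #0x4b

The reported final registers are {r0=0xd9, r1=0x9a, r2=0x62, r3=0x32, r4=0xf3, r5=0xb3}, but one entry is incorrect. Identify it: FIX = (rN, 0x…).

[0] flags=0010 → (cmp)
[1] flags=0010 LE?F → skip
[2] flags=0010 VS?F → skip
[3] flags=0010 VS?F → skip
[4] flags=0010 → (cmp)
[5] flags=0010 VC?T → r2=0x09
[6] flags=0010 GE?T → r0=0xd9
[7] flags=1010 → (cmp)
[8] flags=1010 MI?T → r3=0x32
[9] flags=1010 CC?F → skip
[10] flags=1010 VC?T → r2=0x24

FIX = (r2, 0x24)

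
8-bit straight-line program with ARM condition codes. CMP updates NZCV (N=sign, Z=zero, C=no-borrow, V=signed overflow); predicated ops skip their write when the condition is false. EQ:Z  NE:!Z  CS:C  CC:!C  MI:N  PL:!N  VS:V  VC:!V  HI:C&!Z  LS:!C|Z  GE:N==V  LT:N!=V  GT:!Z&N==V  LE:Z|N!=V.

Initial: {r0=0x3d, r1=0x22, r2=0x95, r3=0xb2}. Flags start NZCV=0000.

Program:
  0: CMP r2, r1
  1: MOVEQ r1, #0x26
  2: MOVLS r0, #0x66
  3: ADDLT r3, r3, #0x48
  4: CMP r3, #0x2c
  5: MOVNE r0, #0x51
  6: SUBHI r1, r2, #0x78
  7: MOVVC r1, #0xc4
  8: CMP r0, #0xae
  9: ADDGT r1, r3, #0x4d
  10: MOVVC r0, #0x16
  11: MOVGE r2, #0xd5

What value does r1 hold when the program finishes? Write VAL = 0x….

0: ✓ CMP  NZCV=0011
1: · MOVEQ
2: · MOVLS
3: ✓ ADDLT  r3←0xfa
4: ✓ CMP  NZCV=1010
5: ✓ MOVNE  r0←0x51
6: ✓ SUBHI  r1←0x1d
7: ✓ MOVVC  r1←0xc4
8: ✓ CMP  NZCV=1001
9: ✓ ADDGT  r1←0x47
10: · MOVVC
11: ✓ MOVGE  r2←0xd5

VAL = 0x47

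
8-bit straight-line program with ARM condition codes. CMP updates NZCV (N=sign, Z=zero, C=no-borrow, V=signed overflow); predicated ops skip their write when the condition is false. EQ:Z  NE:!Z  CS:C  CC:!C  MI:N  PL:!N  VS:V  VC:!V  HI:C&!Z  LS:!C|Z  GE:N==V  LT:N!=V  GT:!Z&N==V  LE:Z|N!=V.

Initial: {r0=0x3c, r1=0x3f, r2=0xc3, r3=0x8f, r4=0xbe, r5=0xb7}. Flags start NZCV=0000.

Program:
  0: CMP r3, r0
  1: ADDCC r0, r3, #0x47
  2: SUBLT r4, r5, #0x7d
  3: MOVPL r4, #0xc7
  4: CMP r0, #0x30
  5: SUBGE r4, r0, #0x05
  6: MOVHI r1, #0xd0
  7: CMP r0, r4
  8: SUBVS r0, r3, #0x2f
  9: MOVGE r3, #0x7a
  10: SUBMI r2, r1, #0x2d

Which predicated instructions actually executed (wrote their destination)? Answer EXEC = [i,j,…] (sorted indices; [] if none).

0: ✓ CMP  NZCV=0011
1: · ADDCC
2: ✓ SUBLT  r4←0x3a
3: ✓ MOVPL  r4←0xc7
4: ✓ CMP  NZCV=0010
5: ✓ SUBGE  r4←0x37
6: ✓ MOVHI  r1←0xd0
7: ✓ CMP  NZCV=0010
8: · SUBVS
9: ✓ MOVGE  r3←0x7a
10: · SUBMI

EXEC = [2,3,5,6,9]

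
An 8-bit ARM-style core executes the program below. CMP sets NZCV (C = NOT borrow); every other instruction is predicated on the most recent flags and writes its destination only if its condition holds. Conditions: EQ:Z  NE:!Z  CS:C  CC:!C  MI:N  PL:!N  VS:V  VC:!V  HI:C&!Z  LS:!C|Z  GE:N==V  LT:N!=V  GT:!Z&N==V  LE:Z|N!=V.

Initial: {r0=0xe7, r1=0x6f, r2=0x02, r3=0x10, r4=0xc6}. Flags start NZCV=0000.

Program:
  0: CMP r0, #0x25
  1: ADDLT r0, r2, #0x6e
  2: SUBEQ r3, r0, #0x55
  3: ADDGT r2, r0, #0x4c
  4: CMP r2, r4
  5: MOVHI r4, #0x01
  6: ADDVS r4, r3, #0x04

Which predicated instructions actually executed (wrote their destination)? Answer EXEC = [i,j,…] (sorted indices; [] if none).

[0] flags=1010 → (cmp)
[1] flags=1010 LT?T → r0=0x70
[2] flags=1010 EQ?F → skip
[3] flags=1010 GT?F → skip
[4] flags=0000 → (cmp)
[5] flags=0000 HI?F → skip
[6] flags=0000 VS?F → skip

EXEC = [1]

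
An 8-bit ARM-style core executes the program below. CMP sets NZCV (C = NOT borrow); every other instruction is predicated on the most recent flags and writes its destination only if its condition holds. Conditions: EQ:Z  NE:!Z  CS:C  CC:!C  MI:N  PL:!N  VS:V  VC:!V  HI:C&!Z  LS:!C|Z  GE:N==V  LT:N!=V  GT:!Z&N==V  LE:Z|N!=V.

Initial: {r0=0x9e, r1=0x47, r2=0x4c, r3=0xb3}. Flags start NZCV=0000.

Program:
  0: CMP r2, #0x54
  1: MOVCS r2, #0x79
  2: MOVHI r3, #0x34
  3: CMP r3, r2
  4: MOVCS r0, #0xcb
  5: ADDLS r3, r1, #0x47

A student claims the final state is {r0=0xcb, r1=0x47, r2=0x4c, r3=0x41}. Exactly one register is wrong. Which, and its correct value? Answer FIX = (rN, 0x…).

0: ✓ CMP  NZCV=1000
1: · MOVCS
2: · MOVHI
3: ✓ CMP  NZCV=0011
4: ✓ MOVCS  r0←0xcb
5: · ADDLS

FIX = (r3, 0xb3)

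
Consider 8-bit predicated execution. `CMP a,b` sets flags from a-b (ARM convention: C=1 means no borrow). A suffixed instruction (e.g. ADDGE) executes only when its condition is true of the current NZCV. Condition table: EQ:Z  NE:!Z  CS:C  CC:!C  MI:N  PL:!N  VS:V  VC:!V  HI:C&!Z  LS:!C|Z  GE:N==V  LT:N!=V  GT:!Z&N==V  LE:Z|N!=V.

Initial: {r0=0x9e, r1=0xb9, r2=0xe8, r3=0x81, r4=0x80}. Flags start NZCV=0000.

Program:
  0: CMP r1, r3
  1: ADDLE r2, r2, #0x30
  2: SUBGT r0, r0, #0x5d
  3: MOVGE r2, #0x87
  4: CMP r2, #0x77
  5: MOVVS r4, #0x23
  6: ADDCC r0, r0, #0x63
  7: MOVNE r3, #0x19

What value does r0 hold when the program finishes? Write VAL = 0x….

0: ✓ CMP  NZCV=0010
1: · ADDLE
2: ✓ SUBGT  r0←0x41
3: ✓ MOVGE  r2←0x87
4: ✓ CMP  NZCV=0011
5: ✓ MOVVS  r4←0x23
6: · ADDCC
7: ✓ MOVNE  r3←0x19

VAL = 0x41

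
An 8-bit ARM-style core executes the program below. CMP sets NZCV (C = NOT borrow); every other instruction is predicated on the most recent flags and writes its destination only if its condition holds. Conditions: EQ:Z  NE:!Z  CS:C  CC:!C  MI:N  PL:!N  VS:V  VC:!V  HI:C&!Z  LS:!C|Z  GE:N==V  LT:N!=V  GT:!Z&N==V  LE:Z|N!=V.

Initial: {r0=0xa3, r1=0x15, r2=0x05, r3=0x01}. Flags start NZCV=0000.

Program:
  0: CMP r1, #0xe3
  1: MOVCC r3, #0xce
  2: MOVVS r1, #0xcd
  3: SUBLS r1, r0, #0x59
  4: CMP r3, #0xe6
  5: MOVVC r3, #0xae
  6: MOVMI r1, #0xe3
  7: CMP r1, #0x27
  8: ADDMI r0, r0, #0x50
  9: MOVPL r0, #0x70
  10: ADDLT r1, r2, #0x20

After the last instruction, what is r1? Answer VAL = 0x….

0: ✓ CMP  NZCV=0000
1: ✓ MOVCC  r3←0xce
2: · MOVVS
3: ✓ SUBLS  r1←0x4a
4: ✓ CMP  NZCV=1000
5: ✓ MOVVC  r3←0xae
6: ✓ MOVMI  r1←0xe3
7: ✓ CMP  NZCV=1010
8: ✓ ADDMI  r0←0xf3
9: · MOVPL
10: ✓ ADDLT  r1←0x25

VAL = 0x25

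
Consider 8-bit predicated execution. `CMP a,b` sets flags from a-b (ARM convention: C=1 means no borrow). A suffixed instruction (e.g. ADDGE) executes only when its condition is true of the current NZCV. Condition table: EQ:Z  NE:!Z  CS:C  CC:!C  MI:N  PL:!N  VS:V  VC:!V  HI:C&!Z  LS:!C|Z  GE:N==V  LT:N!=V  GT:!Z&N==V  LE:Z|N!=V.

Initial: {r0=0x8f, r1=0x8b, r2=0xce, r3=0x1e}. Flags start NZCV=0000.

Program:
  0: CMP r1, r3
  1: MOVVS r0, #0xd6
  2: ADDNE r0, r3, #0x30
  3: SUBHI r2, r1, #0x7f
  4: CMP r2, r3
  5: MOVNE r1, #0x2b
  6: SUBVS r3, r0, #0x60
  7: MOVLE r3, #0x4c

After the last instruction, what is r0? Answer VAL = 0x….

[0] flags=0011 → (cmp)
[1] flags=0011 VS?T → r0=0xd6
[2] flags=0011 NE?T → r0=0x4e
[3] flags=0011 HI?T → r2=0x0c
[4] flags=1000 → (cmp)
[5] flags=1000 NE?T → r1=0x2b
[6] flags=1000 VS?F → skip
[7] flags=1000 LE?T → r3=0x4c

VAL = 0x4e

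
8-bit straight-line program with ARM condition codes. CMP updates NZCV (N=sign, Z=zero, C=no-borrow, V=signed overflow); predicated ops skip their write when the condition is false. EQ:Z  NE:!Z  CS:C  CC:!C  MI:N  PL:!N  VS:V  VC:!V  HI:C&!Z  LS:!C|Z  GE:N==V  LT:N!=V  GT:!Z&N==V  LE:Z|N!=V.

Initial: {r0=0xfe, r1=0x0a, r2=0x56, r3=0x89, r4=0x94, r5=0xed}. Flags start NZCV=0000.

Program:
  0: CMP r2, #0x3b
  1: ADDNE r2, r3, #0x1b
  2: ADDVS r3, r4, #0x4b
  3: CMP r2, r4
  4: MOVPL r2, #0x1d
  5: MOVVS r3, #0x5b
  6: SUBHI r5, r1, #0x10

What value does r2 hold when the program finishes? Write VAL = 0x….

[0] flags=0010 → (cmp)
[1] flags=0010 NE?T → r2=0xa4
[2] flags=0010 VS?F → skip
[3] flags=0010 → (cmp)
[4] flags=0010 PL?T → r2=0x1d
[5] flags=0010 VS?F → skip
[6] flags=0010 HI?T → r5=0xfa

VAL = 0x1d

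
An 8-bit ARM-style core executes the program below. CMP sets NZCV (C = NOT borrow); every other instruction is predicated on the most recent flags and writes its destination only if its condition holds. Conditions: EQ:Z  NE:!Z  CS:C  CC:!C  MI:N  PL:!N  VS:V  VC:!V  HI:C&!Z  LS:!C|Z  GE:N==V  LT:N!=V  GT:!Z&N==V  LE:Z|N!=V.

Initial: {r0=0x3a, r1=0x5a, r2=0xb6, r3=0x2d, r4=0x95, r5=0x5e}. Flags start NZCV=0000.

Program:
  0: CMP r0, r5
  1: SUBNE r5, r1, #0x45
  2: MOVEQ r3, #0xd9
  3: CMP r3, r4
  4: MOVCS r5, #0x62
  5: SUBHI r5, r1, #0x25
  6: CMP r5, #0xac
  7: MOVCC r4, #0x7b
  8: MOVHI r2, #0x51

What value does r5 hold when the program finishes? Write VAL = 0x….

[0] flags=1000 → (cmp)
[1] flags=1000 NE?T → r5=0x15
[2] flags=1000 EQ?F → skip
[3] flags=1001 → (cmp)
[4] flags=1001 CS?F → skip
[5] flags=1001 HI?F → skip
[6] flags=0000 → (cmp)
[7] flags=0000 CC?T → r4=0x7b
[8] flags=0000 HI?F → skip

VAL = 0x15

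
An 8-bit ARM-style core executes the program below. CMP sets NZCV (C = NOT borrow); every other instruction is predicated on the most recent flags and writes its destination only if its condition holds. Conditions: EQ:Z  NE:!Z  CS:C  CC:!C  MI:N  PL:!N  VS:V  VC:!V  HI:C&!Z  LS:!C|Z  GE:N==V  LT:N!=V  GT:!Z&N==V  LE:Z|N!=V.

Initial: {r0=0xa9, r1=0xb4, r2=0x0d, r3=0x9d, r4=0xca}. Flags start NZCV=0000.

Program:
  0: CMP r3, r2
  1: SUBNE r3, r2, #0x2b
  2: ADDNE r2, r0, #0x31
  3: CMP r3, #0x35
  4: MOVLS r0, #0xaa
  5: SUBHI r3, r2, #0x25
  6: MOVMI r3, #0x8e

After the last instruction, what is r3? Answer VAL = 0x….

0: ✓ CMP  NZCV=1010
1: ✓ SUBNE  r3←0xe2
2: ✓ ADDNE  r2←0xda
3: ✓ CMP  NZCV=1010
4: · MOVLS
5: ✓ SUBHI  r3←0xb5
6: ✓ MOVMI  r3←0x8e

VAL = 0x8e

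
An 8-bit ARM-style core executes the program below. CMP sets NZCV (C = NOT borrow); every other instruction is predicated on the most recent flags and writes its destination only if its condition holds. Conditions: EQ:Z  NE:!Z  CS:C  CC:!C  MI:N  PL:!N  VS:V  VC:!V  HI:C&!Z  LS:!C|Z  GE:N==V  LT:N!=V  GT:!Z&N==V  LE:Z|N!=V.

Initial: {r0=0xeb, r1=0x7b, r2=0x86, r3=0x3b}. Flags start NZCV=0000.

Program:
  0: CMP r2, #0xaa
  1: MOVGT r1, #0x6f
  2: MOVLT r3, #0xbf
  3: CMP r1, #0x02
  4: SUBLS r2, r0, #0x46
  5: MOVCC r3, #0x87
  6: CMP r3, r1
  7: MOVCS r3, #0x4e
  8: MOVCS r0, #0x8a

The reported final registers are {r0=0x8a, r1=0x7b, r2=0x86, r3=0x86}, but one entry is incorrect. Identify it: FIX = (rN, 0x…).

FIX = (r3, 0x4e)

[0] flags=1000 → (cmp)
[1] flags=1000 GT?F → skip
[2] flags=1000 LT?T → r3=0xbf
[3] flags=0010 → (cmp)
[4] flags=0010 LS?F → skip
[5] flags=0010 CC?F → skip
[6] flags=0011 → (cmp)
[7] flags=0011 CS?T → r3=0x4e
[8] flags=0011 CS?T → r0=0x8a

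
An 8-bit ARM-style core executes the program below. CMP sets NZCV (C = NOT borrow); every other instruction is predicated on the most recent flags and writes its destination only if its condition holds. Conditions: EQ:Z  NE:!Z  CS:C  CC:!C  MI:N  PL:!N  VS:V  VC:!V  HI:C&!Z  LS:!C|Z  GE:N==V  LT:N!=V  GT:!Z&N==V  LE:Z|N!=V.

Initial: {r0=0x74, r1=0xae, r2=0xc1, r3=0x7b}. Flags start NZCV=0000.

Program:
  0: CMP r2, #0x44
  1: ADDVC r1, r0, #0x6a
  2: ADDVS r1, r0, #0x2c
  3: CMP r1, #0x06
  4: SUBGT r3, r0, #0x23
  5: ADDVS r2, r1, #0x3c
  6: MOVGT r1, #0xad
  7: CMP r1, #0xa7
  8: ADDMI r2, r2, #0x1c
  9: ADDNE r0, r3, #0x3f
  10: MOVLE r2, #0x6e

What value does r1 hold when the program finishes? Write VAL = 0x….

VAL = 0xa0

[0] flags=0011 → (cmp)
[1] flags=0011 VC?F → skip
[2] flags=0011 VS?T → r1=0xa0
[3] flags=1010 → (cmp)
[4] flags=1010 GT?F → skip
[5] flags=1010 VS?F → skip
[6] flags=1010 GT?F → skip
[7] flags=1000 → (cmp)
[8] flags=1000 MI?T → r2=0xdd
[9] flags=1000 NE?T → r0=0xba
[10] flags=1000 LE?T → r2=0x6e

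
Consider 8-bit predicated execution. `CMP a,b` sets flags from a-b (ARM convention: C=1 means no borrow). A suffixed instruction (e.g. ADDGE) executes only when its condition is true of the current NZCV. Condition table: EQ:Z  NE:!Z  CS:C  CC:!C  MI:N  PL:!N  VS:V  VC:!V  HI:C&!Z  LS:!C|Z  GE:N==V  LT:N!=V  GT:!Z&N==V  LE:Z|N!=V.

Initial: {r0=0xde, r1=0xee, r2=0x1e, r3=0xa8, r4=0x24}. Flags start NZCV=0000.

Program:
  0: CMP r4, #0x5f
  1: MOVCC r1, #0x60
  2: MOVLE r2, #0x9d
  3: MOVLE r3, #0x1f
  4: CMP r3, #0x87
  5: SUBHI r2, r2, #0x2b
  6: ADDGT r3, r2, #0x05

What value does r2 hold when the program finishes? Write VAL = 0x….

0: ✓ CMP  NZCV=1000
1: ✓ MOVCC  r1←0x60
2: ✓ MOVLE  r2←0x9d
3: ✓ MOVLE  r3←0x1f
4: ✓ CMP  NZCV=1001
5: · SUBHI
6: ✓ ADDGT  r3←0xa2

VAL = 0x9d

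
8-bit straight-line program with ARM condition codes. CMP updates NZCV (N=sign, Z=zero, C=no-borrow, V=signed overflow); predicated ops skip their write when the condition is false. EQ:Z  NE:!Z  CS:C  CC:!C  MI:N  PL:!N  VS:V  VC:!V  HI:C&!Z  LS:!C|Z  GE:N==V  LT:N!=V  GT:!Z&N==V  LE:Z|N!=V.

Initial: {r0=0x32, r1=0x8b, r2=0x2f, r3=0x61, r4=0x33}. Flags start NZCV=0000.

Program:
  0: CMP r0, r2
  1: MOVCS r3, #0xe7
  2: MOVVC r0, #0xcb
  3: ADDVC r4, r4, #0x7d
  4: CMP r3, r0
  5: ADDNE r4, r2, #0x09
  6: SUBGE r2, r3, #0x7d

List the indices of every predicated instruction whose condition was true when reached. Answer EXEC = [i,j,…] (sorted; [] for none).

EXEC = [1,2,3,5,6]

0: ✓ CMP  NZCV=0010
1: ✓ MOVCS  r3←0xe7
2: ✓ MOVVC  r0←0xcb
3: ✓ ADDVC  r4←0xb0
4: ✓ CMP  NZCV=0010
5: ✓ ADDNE  r4←0x38
6: ✓ SUBGE  r2←0x6a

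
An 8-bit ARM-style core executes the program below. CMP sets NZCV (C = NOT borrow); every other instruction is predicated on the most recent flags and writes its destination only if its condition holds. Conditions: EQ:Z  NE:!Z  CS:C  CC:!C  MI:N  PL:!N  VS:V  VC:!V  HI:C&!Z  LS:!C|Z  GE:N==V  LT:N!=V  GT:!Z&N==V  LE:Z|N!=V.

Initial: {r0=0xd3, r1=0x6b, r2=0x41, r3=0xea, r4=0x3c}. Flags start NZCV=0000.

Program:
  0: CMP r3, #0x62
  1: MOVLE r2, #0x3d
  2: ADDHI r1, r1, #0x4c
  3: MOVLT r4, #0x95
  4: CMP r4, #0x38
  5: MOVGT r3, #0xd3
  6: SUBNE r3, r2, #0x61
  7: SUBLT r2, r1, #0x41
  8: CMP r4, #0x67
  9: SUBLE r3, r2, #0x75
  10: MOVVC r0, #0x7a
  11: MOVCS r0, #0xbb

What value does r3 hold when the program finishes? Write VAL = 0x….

0: ✓ CMP  NZCV=1010
1: ✓ MOVLE  r2←0x3d
2: ✓ ADDHI  r1←0xb7
3: ✓ MOVLT  r4←0x95
4: ✓ CMP  NZCV=0011
5: · MOVGT
6: ✓ SUBNE  r3←0xdc
7: ✓ SUBLT  r2←0x76
8: ✓ CMP  NZCV=0011
9: ✓ SUBLE  r3←0x01
10: · MOVVC
11: ✓ MOVCS  r0←0xbb

VAL = 0x01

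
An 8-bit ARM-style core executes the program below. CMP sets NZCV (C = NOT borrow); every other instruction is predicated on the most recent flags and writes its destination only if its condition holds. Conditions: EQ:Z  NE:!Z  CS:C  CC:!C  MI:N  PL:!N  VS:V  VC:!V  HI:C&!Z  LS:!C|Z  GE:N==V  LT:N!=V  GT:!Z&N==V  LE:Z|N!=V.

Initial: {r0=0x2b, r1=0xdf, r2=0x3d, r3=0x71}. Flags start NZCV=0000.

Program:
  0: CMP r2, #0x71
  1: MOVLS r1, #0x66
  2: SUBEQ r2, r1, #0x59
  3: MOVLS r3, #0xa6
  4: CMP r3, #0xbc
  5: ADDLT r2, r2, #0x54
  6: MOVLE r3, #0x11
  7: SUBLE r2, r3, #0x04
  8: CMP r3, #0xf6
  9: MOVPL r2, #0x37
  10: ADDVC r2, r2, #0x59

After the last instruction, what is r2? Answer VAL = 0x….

0: ✓ CMP  NZCV=1000
1: ✓ MOVLS  r1←0x66
2: · SUBEQ
3: ✓ MOVLS  r3←0xa6
4: ✓ CMP  NZCV=1000
5: ✓ ADDLT  r2←0x91
6: ✓ MOVLE  r3←0x11
7: ✓ SUBLE  r2←0x0d
8: ✓ CMP  NZCV=0000
9: ✓ MOVPL  r2←0x37
10: ✓ ADDVC  r2←0x90

VAL = 0x90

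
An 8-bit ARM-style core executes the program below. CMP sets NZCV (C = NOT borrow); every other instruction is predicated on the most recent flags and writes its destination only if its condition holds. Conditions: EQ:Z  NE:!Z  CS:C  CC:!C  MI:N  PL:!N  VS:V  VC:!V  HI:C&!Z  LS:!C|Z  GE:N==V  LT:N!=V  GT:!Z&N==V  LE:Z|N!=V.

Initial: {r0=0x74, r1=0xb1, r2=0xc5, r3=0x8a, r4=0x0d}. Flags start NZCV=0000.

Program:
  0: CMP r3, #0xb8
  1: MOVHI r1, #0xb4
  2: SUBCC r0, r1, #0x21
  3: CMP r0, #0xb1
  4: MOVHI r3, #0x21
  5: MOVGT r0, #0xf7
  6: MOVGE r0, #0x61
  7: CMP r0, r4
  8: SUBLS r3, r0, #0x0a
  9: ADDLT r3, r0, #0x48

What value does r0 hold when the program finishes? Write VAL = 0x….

VAL = 0x90

[0] flags=1000 → (cmp)
[1] flags=1000 HI?F → skip
[2] flags=1000 CC?T → r0=0x90
[3] flags=1000 → (cmp)
[4] flags=1000 HI?F → skip
[5] flags=1000 GT?F → skip
[6] flags=1000 GE?F → skip
[7] flags=1010 → (cmp)
[8] flags=1010 LS?F → skip
[9] flags=1010 LT?T → r3=0xd8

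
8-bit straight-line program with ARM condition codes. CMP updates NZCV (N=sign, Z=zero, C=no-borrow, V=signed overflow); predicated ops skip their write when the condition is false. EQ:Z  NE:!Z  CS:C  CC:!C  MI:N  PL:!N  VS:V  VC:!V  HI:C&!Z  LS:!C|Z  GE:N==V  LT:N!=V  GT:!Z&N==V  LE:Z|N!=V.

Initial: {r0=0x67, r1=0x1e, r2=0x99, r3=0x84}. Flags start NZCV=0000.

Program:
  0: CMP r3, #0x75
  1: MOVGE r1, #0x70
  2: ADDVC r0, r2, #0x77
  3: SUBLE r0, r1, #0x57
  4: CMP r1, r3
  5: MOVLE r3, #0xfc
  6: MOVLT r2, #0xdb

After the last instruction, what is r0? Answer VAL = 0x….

VAL = 0xc7

[0] flags=0011 → (cmp)
[1] flags=0011 GE?F → skip
[2] flags=0011 VC?F → skip
[3] flags=0011 LE?T → r0=0xc7
[4] flags=1001 → (cmp)
[5] flags=1001 LE?F → skip
[6] flags=1001 LT?F → skip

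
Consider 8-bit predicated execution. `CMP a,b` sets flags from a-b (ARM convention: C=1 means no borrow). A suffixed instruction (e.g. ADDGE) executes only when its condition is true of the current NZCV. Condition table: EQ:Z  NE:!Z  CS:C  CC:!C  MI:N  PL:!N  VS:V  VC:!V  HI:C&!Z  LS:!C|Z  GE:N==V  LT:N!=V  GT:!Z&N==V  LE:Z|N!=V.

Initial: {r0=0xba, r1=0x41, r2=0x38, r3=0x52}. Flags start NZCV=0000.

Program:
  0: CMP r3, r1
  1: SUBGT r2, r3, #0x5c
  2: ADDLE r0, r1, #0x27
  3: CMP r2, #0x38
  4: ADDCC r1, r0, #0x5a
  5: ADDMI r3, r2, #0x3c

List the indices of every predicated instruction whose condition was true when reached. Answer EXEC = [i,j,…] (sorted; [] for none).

0: ✓ CMP  NZCV=0010
1: ✓ SUBGT  r2←0xf6
2: · ADDLE
3: ✓ CMP  NZCV=1010
4: · ADDCC
5: ✓ ADDMI  r3←0x32

EXEC = [1,5]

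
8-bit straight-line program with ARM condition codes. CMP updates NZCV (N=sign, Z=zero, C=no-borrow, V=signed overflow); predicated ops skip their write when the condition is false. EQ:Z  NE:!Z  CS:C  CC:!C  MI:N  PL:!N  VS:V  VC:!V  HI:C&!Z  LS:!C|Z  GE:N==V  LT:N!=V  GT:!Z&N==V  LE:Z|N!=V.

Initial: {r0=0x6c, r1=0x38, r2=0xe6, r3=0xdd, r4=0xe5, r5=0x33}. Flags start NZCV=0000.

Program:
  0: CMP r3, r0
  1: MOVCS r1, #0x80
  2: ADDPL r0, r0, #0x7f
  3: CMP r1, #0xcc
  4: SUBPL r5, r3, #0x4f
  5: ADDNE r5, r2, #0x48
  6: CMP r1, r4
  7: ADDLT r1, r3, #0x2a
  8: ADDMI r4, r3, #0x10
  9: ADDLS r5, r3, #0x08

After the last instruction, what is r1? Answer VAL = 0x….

0: ✓ CMP  NZCV=0011
1: ✓ MOVCS  r1←0x80
2: ✓ ADDPL  r0←0xeb
3: ✓ CMP  NZCV=1000
4: · SUBPL
5: ✓ ADDNE  r5←0x2e
6: ✓ CMP  NZCV=1000
7: ✓ ADDLT  r1←0x07
8: ✓ ADDMI  r4←0xed
9: ✓ ADDLS  r5←0xe5

VAL = 0x07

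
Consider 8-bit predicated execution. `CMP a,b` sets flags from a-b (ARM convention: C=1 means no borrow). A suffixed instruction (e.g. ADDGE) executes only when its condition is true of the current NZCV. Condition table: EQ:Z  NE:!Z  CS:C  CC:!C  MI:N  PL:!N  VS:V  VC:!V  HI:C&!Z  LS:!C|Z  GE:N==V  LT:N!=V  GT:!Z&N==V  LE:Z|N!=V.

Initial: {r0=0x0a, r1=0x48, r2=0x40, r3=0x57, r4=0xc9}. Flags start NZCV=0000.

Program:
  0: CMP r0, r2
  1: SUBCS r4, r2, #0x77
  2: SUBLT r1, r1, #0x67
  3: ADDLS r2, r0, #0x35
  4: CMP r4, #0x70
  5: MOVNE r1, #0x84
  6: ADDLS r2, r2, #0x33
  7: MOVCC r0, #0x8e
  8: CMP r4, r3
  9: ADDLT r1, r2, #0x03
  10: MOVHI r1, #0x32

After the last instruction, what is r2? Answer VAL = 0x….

[0] flags=1000 → (cmp)
[1] flags=1000 CS?F → skip
[2] flags=1000 LT?T → r1=0xe1
[3] flags=1000 LS?T → r2=0x3f
[4] flags=0011 → (cmp)
[5] flags=0011 NE?T → r1=0x84
[6] flags=0011 LS?F → skip
[7] flags=0011 CC?F → skip
[8] flags=0011 → (cmp)
[9] flags=0011 LT?T → r1=0x42
[10] flags=0011 HI?T → r1=0x32

VAL = 0x3f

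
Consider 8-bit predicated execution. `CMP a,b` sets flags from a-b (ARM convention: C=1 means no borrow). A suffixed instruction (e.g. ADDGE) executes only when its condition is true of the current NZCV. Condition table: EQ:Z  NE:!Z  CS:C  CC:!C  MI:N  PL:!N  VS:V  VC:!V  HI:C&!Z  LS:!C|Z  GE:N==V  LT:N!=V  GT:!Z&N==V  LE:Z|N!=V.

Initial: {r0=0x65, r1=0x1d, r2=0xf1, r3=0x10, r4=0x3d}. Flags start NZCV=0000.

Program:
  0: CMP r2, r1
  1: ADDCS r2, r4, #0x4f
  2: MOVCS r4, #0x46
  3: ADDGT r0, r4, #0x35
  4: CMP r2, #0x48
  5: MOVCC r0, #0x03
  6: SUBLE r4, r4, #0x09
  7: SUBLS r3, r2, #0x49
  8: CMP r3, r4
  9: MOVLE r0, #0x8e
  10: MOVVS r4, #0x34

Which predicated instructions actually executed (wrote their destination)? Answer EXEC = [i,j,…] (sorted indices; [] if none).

0: ✓ CMP  NZCV=1010
1: ✓ ADDCS  r2←0x8c
2: ✓ MOVCS  r4←0x46
3: · ADDGT
4: ✓ CMP  NZCV=0011
5: · MOVCC
6: ✓ SUBLE  r4←0x3d
7: · SUBLS
8: ✓ CMP  NZCV=1000
9: ✓ MOVLE  r0←0x8e
10: · MOVVS

EXEC = [1,2,6,9]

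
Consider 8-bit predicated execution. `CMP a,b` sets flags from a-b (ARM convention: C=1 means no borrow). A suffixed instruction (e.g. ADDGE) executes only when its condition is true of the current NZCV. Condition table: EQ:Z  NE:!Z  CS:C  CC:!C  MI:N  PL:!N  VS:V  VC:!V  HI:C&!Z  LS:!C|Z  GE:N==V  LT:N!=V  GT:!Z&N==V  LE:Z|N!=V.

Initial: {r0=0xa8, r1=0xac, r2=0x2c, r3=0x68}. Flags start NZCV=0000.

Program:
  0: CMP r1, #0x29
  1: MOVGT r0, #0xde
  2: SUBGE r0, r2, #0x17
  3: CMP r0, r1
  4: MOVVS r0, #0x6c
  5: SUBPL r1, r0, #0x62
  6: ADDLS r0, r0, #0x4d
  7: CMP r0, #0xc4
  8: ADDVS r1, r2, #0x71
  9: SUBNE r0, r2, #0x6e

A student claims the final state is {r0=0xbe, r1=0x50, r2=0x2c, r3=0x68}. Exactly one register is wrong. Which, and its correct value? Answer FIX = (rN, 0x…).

0: ✓ CMP  NZCV=1010
1: · MOVGT
2: · SUBGE
3: ✓ CMP  NZCV=1000
4: · MOVVS
5: · SUBPL
6: ✓ ADDLS  r0←0xf5
7: ✓ CMP  NZCV=0010
8: · ADDVS
9: ✓ SUBNE  r0←0xbe

FIX = (r1, 0xac)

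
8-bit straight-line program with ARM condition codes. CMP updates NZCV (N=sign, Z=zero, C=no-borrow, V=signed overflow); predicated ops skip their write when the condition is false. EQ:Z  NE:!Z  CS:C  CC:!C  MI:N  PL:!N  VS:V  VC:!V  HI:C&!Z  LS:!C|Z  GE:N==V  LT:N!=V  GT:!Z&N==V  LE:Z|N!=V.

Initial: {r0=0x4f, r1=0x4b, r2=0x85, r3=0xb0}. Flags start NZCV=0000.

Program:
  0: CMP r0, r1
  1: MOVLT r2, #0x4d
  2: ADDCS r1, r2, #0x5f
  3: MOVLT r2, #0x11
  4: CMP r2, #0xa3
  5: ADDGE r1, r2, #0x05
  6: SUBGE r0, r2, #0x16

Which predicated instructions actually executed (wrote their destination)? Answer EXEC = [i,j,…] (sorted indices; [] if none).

EXEC = [2]

[0] flags=0010 → (cmp)
[1] flags=0010 LT?F → skip
[2] flags=0010 CS?T → r1=0xe4
[3] flags=0010 LT?F → skip
[4] flags=1000 → (cmp)
[5] flags=1000 GE?F → skip
[6] flags=1000 GE?F → skip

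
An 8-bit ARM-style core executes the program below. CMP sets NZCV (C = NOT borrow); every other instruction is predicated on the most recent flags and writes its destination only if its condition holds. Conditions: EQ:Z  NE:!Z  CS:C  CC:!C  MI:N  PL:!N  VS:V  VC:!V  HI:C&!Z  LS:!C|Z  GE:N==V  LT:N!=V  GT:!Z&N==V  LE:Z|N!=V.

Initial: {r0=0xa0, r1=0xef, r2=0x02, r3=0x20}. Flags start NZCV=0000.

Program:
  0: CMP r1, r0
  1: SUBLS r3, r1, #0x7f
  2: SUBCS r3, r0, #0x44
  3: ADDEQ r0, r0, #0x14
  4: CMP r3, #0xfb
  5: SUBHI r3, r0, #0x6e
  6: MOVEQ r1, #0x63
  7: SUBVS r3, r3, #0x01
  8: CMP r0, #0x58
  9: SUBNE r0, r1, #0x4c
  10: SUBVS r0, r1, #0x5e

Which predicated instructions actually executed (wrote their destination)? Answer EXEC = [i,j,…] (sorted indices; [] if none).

0: ✓ CMP  NZCV=0010
1: · SUBLS
2: ✓ SUBCS  r3←0x5c
3: · ADDEQ
4: ✓ CMP  NZCV=0000
5: · SUBHI
6: · MOVEQ
7: · SUBVS
8: ✓ CMP  NZCV=0011
9: ✓ SUBNE  r0←0xa3
10: ✓ SUBVS  r0←0x91

EXEC = [2,9,10]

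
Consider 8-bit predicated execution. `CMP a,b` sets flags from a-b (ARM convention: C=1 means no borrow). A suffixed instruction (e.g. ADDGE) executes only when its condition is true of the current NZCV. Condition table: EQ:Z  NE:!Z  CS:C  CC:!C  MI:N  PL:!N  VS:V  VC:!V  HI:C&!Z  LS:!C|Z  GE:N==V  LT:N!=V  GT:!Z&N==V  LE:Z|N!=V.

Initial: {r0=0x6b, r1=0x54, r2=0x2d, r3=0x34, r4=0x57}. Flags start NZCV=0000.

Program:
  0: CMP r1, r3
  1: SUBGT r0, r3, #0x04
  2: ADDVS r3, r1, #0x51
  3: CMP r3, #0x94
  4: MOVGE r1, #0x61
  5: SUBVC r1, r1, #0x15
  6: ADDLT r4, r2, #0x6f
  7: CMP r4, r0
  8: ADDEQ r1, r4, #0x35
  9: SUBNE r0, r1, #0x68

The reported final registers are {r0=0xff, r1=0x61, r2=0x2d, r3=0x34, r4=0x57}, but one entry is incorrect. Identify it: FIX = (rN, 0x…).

FIX = (r0, 0xf9)

0: ✓ CMP  NZCV=0010
1: ✓ SUBGT  r0←0x30
2: · ADDVS
3: ✓ CMP  NZCV=1001
4: ✓ MOVGE  r1←0x61
5: · SUBVC
6: · ADDLT
7: ✓ CMP  NZCV=0010
8: · ADDEQ
9: ✓ SUBNE  r0←0xf9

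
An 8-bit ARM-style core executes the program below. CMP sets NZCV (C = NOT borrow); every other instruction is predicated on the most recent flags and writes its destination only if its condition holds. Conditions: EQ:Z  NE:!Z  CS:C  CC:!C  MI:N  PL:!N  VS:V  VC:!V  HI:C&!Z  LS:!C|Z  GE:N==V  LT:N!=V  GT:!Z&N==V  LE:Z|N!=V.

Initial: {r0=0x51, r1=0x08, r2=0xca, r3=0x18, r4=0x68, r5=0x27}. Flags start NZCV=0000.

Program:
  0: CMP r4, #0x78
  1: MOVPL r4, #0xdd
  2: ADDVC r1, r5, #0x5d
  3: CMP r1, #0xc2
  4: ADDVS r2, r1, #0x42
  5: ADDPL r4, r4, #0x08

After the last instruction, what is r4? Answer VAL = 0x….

0: ✓ CMP  NZCV=1000
1: · MOVPL
2: ✓ ADDVC  r1←0x84
3: ✓ CMP  NZCV=1000
4: · ADDVS
5: · ADDPL

VAL = 0x68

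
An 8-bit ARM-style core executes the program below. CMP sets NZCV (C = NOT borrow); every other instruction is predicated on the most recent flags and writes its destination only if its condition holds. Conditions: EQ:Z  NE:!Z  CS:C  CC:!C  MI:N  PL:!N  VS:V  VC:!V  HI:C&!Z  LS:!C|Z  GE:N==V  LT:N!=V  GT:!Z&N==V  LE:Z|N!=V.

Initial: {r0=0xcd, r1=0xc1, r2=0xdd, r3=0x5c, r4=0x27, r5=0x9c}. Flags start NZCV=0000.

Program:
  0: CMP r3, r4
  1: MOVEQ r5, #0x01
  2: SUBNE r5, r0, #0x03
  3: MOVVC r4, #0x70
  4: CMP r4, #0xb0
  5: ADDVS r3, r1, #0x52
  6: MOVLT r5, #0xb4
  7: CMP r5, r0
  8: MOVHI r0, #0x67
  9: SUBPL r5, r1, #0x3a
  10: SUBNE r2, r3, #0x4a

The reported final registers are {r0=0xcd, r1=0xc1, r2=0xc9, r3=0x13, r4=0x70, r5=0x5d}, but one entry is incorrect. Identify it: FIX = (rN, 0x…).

FIX = (r5, 0xca)

0: ✓ CMP  NZCV=0010
1: · MOVEQ
2: ✓ SUBNE  r5←0xca
3: ✓ MOVVC  r4←0x70
4: ✓ CMP  NZCV=1001
5: ✓ ADDVS  r3←0x13
6: · MOVLT
7: ✓ CMP  NZCV=1000
8: · MOVHI
9: · SUBPL
10: ✓ SUBNE  r2←0xc9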